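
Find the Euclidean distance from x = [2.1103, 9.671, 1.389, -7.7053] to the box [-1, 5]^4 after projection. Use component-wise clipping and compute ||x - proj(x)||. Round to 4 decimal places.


Project each component onto [-1, 5].
clip(2.1103) = 2.1103, clip(9.671) = 5.0, clip(1.389) = 1.389, clip(-7.7053) = -1.0
Projection = [2.1103, 5.0, 1.389, -1.0]
Squared diffs: [0.0, 21.8182, 0.0, 44.961]
Distance = sqrt(66.7792) = 8.1719


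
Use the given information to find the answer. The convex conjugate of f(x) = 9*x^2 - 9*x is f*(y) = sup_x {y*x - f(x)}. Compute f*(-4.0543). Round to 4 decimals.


f*(y) = sup_x {y*x - a*x^2 - b*x} = sup_x {(y-b)*x - a*x^2}
FOC: (y - b) - 2a*x = 0 => x* = (y - b)/(2a)
x* = (-4.0543 + 9)/(2*9) = 0.2748
f*(-4.0543) = (y-b)^2/(4a) = (-4.0543 + 9)^2/(4*9)
= 24.4599/36 = 0.6794


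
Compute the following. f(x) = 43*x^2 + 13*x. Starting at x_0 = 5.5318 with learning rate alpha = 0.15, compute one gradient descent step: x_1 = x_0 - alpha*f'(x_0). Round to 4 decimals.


We compute the gradient at x_0 and apply the update.
f'(x) = 86*x + 13
f'(5.5318) = 86*5.5318 + 13 = 488.7348
x_1 = 5.5318 - 0.15*488.7348 = -67.7784


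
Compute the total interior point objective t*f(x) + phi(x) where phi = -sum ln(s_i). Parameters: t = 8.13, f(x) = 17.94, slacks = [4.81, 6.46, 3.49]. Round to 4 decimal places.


Step 1: Compute log-barrier.
ln values: [1.5707, 1.8656, 1.2499]
phi = -(1.5707 + 1.8656 + 1.2499) = -4.6862
Step 2: Compute augmented objective.
t*f(x) = 8.13*17.94 = 145.8522
Total = 145.8522 - 4.6862 = 141.166


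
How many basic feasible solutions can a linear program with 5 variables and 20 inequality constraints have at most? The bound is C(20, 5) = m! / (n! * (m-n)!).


Each vertex corresponds to some choice of n active constraints out of m, so the number of vertices is at most C(m, n) = m! / (n!(m-n)!).
m = 20, n = 5
Numerator: 20 * 19 * 18 * 17 * 16
Denominator: 5! = 120
C(20, 5) = 15504


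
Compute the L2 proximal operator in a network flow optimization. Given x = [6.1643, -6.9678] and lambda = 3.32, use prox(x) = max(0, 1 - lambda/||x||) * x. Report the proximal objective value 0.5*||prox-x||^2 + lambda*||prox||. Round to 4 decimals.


Step 1: Compute ||x||.
||x|| = 9.3032
Step 2: Compute scaling factor.
scale = max(0, 1 - 3.32/9.3032) = 0.6431
Step 3: prox(x) = [3.9645, -4.4812]
||prox(x)|| = 5.9832
Step 4: Proximal objective.
0.5*||prox-x||^2 = 5.5112
lambda*||prox|| = 19.8642
Total = 25.3753


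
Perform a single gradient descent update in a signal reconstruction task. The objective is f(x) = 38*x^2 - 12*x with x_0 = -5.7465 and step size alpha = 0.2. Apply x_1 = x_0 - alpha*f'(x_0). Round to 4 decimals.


We compute the gradient at x_0 and apply the update.
f'(x) = 76*x - 12
f'(-5.7465) = 76*-5.7465 - 12 = -448.734
x_1 = -5.7465 - 0.2*-448.734 = 84.0003


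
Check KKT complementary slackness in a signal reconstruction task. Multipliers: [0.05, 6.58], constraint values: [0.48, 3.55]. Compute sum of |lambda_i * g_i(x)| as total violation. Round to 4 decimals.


KKT complementary slackness check:
lambda_1 * g_1 = 0.05 * 0.48 = 0.024
lambda_2 * g_2 = 6.58 * 3.55 = 23.359
Total violation = 0.024 + 23.359 = 23.383


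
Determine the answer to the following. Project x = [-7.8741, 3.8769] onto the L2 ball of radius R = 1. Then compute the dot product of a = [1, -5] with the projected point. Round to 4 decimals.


Step 1: Compute ||x|| (intermediates to 6 decimals).
||x|| = sqrt((-7.8741)^2 + 3.8769^2) = 8.776776
Step 2: Project.
Since ||x|| > R, scale = R/||x|| = 1/8.776776 = 0.113937, proj(x) = scale * x
proj(x) = [-0.897151, 0.441722]
Step 3: Dot product.
a^T * proj(x) = 1*(-0.897151) - 5*0.441722 = -3.1058


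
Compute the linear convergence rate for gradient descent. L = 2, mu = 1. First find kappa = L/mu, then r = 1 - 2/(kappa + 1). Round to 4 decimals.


Step 1: Compute the condition number.
kappa = L/mu = 2/1 = 2.0
Step 2: Compute the convergence rate.
r = 1 - 2/(kappa + 1) = 1 - 2*mu/(L + mu) = (L - mu)/(L + mu) = 1/3 = 0.3333


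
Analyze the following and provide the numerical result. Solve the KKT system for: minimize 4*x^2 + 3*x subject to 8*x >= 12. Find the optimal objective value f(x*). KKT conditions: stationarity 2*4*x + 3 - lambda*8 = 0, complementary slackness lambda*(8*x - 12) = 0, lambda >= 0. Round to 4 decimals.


Step 1: Try lambda = 0 (constraint inactive).
x_unc = -3/(2*4) = -0.375
Check: 8*-0.375 = -3.0 < 12 -- violated!
Step 2: Constraint must be active: 8*x = 12
x* = 12/8 = 1.5
lambda = (2*4*1.5 + 3)/8 = 1.875
Step 3: Compute optimal value.
f(x*) = 4*1.5^2 + 3*1.5 = 13.5


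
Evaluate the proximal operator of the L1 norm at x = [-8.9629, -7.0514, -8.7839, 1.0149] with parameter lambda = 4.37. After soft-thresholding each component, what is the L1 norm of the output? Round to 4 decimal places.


Soft-thresholding with lambda = 4.37:
prox(-8.9629) = sign(-8.9629)*max(|-8.9629| - 4.37, 0) = -4.5929
prox(-7.0514) = sign(-7.0514)*max(|-7.0514| - 4.37, 0) = -2.6814
prox(-8.7839) = sign(-8.7839)*max(|-8.7839| - 4.37, 0) = -4.4139
prox(1.0149) = sign(1.0149)*max(|1.0149| - 4.37, 0) = 0.0
prox(x) = [-4.5929, -2.6814, -4.4139, 0.0]
||prox(x)||_1 = 4.5929 + 2.6814 + 4.4139 + 0.0 = 11.6882


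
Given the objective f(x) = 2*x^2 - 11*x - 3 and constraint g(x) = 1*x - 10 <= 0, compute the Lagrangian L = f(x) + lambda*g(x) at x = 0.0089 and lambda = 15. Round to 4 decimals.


Step 1: Evaluate f(x).
f(0.0089) = 2*0.0089^2 - 11*0.0089 - 3 = -3.0977
Step 2: Evaluate g(x).
g(0.0089) = 1*0.0089 - 10 = -9.9911
Step 3: Compute Lagrangian.
L = -3.0977 + 15*-9.9911 = -152.9642


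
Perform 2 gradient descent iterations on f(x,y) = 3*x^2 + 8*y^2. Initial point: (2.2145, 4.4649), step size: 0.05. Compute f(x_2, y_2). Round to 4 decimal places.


Gradient descent on f(x,y) = 3*x^2 + 8*y^2.
Starting point: (2.2145, 4.4649), alpha = 0.05
Step 1: grad_x = 2*3*2.2145 = 13.287, grad_y = 2*8*4.4649 = 71.4384
  x_1 = 2.2145 - 0.05*13.287 = 1.5502
  y_1 = 4.4649 - 0.05*71.4384 = 0.893
Step 2: grad_x = 2*3*1.5502 = 9.3009, grad_y = 2*8*0.893 = 14.2877
  x_2 = 1.5502 - 0.05*9.3009 = 1.0851
  y_2 = 0.893 - 0.05*14.2877 = 0.1786
f(1.0851, 0.1786) = 3*1.0851^2 + 8*0.1786^2 = 3.7875


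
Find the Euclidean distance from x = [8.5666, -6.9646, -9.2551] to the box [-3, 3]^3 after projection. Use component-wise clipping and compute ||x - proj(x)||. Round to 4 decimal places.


Project each component onto [-3, 3].
clip(8.5666) = 3.0, clip(-6.9646) = -3.0, clip(-9.2551) = -3.0
Projection = [3.0, -3.0, -3.0]
Squared diffs: [30.987, 15.7181, 39.1263]
Distance = sqrt(85.8314) = 9.2645


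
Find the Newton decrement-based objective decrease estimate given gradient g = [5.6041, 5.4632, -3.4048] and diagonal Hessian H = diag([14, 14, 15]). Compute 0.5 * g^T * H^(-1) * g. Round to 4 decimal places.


Step 1: H is diagonal, so H^(-1) * g = [0.4003, 0.3902, -0.227].
Step 2: g^T H^(-1) g = sum_i g_i^2 / H_ii
  = (5.6041)^2/14 + (5.4632)^2/14 + (-3.4048)^2/15
  = 2.2433 + 2.1319 + 0.7728 = 5.148
Step 3: Objective decrease = 0.5 * g^T H^(-1) g = 2.574


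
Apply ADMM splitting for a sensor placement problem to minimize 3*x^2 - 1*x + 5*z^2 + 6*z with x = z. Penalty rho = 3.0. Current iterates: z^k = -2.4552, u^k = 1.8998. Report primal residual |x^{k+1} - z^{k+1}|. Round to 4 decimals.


ADMM iteration with rho = 3.0, z^k = -2.4552, u^k = 1.8998
Step 1: x-update.
Minimize 3*x^2 - 1*x + (3.0/2)*(x + 2.4552 + 1.8998)^2
FOC: (2*3 + 3.0)*x = 1 + 3.0*(-2.4552 - 1.8998)
x^{k+1} = -1.3406
Step 2: z-update.
Minimize 5*z^2 + 6*z + (3.0/2)*(-1.3406 - z + 1.8998)^2
FOC: (2*5 + 3.0)*z = -6 + 3.0*(-1.3406 + 1.8998)
z^{k+1} = -0.3325
Step 3: u-update.
u^{k+1} = 1.8998 - 1.3406 + 0.3325 = 0.8917
Step 4: Primal residual = |-1.3406 + 0.3325| = 1.0081


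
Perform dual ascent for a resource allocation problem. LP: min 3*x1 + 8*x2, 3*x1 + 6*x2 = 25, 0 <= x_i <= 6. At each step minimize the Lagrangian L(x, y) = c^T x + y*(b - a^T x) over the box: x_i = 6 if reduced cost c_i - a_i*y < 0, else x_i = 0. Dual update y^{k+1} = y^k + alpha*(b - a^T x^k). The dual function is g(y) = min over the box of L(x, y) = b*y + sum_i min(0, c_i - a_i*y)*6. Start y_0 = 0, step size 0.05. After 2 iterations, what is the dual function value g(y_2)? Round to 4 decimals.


Dual ascent for LP: min 3*x1 + 8*x2, 3*x1 + 6*x2 = 25, 0 <= x_i <= 6
Step 1: y^k = 0.0, reduced costs: (3.0, 8.0)
  x^k = (0.0, 0.0), subgradient = b - a^T x = 25.0
  y^{k+1} = 0.0 + 0.05*25.0 = 1.25
Step 2: y^k = 1.25, reduced costs: (-0.75, 0.5)
  x^k = (6.0, 0.0), subgradient = b - a^T x = 7.0
  y^{k+1} = 1.25 + 0.05*7.0 = 1.6
Dual objective at y_2 = 1.6: reduced costs (-1.8, -1.6), box minimizer x = (6.0, 6.0)
g(y_2) = b*y + (c1 - a1*y)*x1 + (c2 - a2*y)*x2 = 25*1.6 + (-1.8)*6.0 + (-1.6)*6.0 = 40.0 - 10.8 - 9.6 = 19.6


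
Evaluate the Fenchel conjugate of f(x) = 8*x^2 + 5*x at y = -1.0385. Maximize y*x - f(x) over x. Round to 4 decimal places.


f*(y) = sup_x {y*x - a*x^2 - b*x} = sup_x {(y-b)*x - a*x^2}
FOC: (y - b) - 2a*x = 0 => x* = (y - b)/(2a)
x* = (-1.0385 - 5)/(2*8) = -0.3774
f*(-1.0385) = (y-b)^2/(4a) = (-1.0385 - 5)^2/(4*8)
= 36.4635/32 = 1.1395


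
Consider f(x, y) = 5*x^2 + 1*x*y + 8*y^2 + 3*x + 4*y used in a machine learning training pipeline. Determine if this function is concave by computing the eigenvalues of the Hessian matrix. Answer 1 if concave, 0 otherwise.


The Hessian of f(x,y) = 5*x^2 + 1*x*y + 8*y^2 + 3*x + 4*y is:
H = [[10, 1], [1, 16]]
Trace = 10 + 16 = 26
Determinant = 10*16 - (1)^2 = 159
Discriminant = (26)^2 - 4*159 = 40.0
Eigenvalues: lambda_1 = 9.8377, lambda_2 = 16.1623
The function is not concave.

0


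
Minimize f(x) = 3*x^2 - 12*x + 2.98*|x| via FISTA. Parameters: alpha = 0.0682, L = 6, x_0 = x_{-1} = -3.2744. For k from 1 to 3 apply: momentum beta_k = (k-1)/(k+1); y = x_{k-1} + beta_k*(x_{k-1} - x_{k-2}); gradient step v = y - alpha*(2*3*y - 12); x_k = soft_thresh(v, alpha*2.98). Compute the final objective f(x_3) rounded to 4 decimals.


FISTA on f(x) = 3*x^2 - 12*x + 2.98*|x|
L = 6, alpha = 0.0682
Iteration 1: beta = 0.0, y = -3.2744 + 0.0*(-3.2744 + 3.2744) = -3.2744
  grad(y) = -31.6464, v = y - alpha*grad = -1.1161
  prox(v) = soft_thresh(-1.1161, 0.2032) = -0.9129
Iteration 2: beta = 0.3333, y = -0.9129 + 0.3333*(-0.9129 + 3.2744) = -0.1257
  grad(y) = -12.7542, v = y - alpha*grad = 0.7441
  prox(v) = soft_thresh(0.7441, 0.2032) = 0.5409
Iteration 3: beta = 0.5, y = 0.5409 + 0.5*(0.5409 + 0.9129) = 1.2678
  grad(y) = -4.3933, v = y - alpha*grad = 1.5674
  prox(v) = soft_thresh(1.5674, 0.2032) = 1.3642
f(x_3) = 3*1.3642^2 - 12*1.3642 + 2.98*|1.3642| = -6.7219


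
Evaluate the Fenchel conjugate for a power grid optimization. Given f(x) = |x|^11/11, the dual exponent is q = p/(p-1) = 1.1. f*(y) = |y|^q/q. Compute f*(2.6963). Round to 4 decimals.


The conjugate exponent q satisfies 1/p + 1/q = 1.
p = 11, so q = 11/(11 - 1) = 1.1
|y|^q = 2.6963^1.1 = 2.9775
f*(2.6963) = 2.9775 / 1.1 = 2.7068


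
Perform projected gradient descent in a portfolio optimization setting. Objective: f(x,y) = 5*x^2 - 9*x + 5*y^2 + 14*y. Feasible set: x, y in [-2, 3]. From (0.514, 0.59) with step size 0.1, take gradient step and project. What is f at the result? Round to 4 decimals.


Step 1: Compute gradient at (0.514, 0.59).
grad_x = 2*5*0.514 - 9 = -3.86
grad_y = 2*5*0.59 + 14 = 19.9
Step 2: Gradient step.
x_raw = 0.514 - 0.1*-3.86 = 0.9
y_raw = 0.59 - 0.1*19.9 = -1.4
Step 3: Project onto [-2, 3].
x_proj = clip(0.9) = 0.9
y_proj = clip(-1.4) = -1.4
Step 4: Evaluate f.
f(0.9, -1.4) = -13.85


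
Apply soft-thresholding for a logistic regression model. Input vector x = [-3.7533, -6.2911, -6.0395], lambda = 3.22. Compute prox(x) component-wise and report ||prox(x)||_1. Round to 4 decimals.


Soft-thresholding with lambda = 3.22:
prox(-3.7533) = sign(-3.7533)*max(|-3.7533| - 3.22, 0) = -0.5333
prox(-6.2911) = sign(-6.2911)*max(|-6.2911| - 3.22, 0) = -3.0711
prox(-6.0395) = sign(-6.0395)*max(|-6.0395| - 3.22, 0) = -2.8195
prox(x) = [-0.5333, -3.0711, -2.8195]
||prox(x)||_1 = 0.5333 + 3.0711 + 2.8195 = 6.4239


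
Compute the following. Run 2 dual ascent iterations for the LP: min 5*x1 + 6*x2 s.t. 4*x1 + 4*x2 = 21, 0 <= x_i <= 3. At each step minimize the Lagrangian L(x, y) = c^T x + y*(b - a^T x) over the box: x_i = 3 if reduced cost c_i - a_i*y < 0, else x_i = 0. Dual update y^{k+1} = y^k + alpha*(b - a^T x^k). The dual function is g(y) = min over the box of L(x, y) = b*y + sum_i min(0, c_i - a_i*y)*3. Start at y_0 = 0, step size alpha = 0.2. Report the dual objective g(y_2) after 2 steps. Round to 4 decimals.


Dual ascent for LP: min 5*x1 + 6*x2, 4*x1 + 4*x2 = 21, 0 <= x_i <= 3
Step 1: y^k = 0.0, reduced costs: (5.0, 6.0)
  x^k = (0.0, 0.0), subgradient = b - a^T x = 21.0
  y^{k+1} = 0.0 + 0.2*21.0 = 4.2
Step 2: y^k = 4.2, reduced costs: (-11.8, -10.8)
  x^k = (3.0, 3.0), subgradient = b - a^T x = -3.0
  y^{k+1} = 4.2 + 0.2*-3.0 = 3.6
Dual objective at y_2 = 3.6: reduced costs (-9.4, -8.4), box minimizer x = (3.0, 3.0)
g(y_2) = b*y + (c1 - a1*y)*x1 + (c2 - a2*y)*x2 = 21*3.6 + (-9.4)*3.0 + (-8.4)*3.0 = 75.6 - 28.2 - 25.2 = 22.2


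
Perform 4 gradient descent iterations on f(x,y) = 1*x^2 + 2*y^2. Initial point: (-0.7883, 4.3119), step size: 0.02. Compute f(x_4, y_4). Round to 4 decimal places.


Gradient descent on f(x,y) = 1*x^2 + 2*y^2.
Starting point: (-0.7883, 4.3119), alpha = 0.02
Step 1: grad_x = 2*1*-0.7883 = -1.5766, grad_y = 2*2*4.3119 = 17.2476
  x_1 = -0.7883 - 0.02*-1.5766 = -0.7568
  y_1 = 4.3119 - 0.02*17.2476 = 3.9669
Step 2: grad_x = 2*1*-0.7568 = -1.5135, grad_y = 2*2*3.9669 = 15.8678
  x_2 = -0.7568 - 0.02*-1.5135 = -0.7265
  y_2 = 3.9669 - 0.02*15.8678 = 3.6496
Step 3: grad_x = 2*1*-0.7265 = -1.453, grad_y = 2*2*3.6496 = 14.5984
  x_3 = -0.7265 - 0.02*-1.453 = -0.6974
  y_3 = 3.6496 - 0.02*14.5984 = 3.3576
Step 4: grad_x = 2*1*-0.6974 = -1.3949, grad_y = 2*2*3.3576 = 13.4305
  x_4 = -0.6974 - 0.02*-1.3949 = -0.6695
  y_4 = 3.3576 - 0.02*13.4305 = 3.089
f(-0.6695, 3.089) = 1*(-0.6695)^2 + 2*3.089^2 = 19.5323


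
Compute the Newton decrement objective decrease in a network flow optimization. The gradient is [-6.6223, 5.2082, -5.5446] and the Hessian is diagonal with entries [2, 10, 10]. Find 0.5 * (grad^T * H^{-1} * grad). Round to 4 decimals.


Step 1: H is diagonal, so H^(-1) * g = [-3.3112, 0.5208, -0.5545].
Step 2: g^T H^(-1) g = sum_i g_i^2 / H_ii
  = (-6.6223)^2/2 + (5.2082)^2/10 + (-5.5446)^2/10
  = 21.9274 + 2.7125 + 3.0743 = 27.7142
Step 3: Objective decrease = 0.5 * g^T H^(-1) g = 13.8571


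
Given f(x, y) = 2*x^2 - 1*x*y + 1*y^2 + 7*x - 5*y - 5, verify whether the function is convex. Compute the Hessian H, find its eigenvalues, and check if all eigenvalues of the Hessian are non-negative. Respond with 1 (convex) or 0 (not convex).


The Hessian of f(x,y) = 2*x^2 - 1*x*y + 1*y^2 + 7*x - 5*y - 5 is:
H = [[4, -1], [-1, 2]]
Trace = 4 + 2 = 6
Determinant = 4*2 - (-1)^2 = 7
Discriminant = (6)^2 - 4*7 = 8.0
Eigenvalues: lambda_1 = 1.5858, lambda_2 = 4.4142
The function is convex.

1


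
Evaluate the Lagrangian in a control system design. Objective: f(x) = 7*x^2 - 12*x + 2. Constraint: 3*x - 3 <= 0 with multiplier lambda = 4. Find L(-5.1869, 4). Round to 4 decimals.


Step 1: Evaluate f(x).
f(-5.1869) = 7*(-5.1869)^2 - 12*(-5.1869) + 2 = 252.5703
Step 2: Evaluate g(x).
g(-5.1869) = 3*-5.1869 - 3 = -18.5607
Step 3: Compute Lagrangian.
L = 252.5703 + 4*-18.5607 = 178.3275


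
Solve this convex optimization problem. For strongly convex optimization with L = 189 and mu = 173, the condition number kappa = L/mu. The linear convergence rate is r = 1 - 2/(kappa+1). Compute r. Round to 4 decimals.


Step 1: Compute the condition number.
kappa = L/mu = 189/173 = 1.0925
Step 2: Compute the convergence rate.
r = 1 - 2/(kappa + 1) = 1 - 2*mu/(L + mu) = (L - mu)/(L + mu) = 16/362 = 0.0442


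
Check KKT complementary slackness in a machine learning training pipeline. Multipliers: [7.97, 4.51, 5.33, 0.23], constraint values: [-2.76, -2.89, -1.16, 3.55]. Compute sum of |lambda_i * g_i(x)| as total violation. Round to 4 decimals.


KKT complementary slackness check:
lambda_1 * g_1 = 7.97 * -2.76 = -21.9972
lambda_2 * g_2 = 4.51 * -2.89 = -13.0339
lambda_3 * g_3 = 5.33 * -1.16 = -6.1828
lambda_4 * g_4 = 0.23 * 3.55 = 0.8165
Total violation = 21.9972 + 13.0339 + 6.1828 + 0.8165 = 42.0304


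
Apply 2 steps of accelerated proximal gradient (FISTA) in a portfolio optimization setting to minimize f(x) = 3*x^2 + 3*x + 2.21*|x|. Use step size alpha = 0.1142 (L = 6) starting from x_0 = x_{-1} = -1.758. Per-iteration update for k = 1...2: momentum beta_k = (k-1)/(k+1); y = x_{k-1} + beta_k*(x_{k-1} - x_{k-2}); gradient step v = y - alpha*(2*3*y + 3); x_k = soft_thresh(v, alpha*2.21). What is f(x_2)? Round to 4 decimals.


FISTA on f(x) = 3*x^2 + 3*x + 2.21*|x|
L = 6, alpha = 0.1142
Iteration 1: beta = 0.0, y = -1.758 + 0.0*(-1.758 + 1.758) = -1.758
  grad(y) = -7.548, v = y - alpha*grad = -0.896
  prox(v) = soft_thresh(-0.896, 0.2524) = -0.6436
Iteration 2: beta = 0.3333, y = -0.6436 + 0.3333*(-0.6436 + 1.758) = -0.2722
  grad(y) = 1.3669, v = y - alpha*grad = -0.4283
  prox(v) = soft_thresh(-0.4283, 0.2524) = -0.1759
f(x_2) = 3*(-0.1759)^2 + 3*(-0.1759) + 2.21*|-0.1759| = -0.0461


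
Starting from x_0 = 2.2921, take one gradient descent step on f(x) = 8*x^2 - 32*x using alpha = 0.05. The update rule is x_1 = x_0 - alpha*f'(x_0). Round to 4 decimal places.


We compute the gradient at x_0 and apply the update.
f'(x) = 16*x - 32
f'(2.2921) = 16*2.2921 - 32 = 4.6736
x_1 = 2.2921 - 0.05*4.6736 = 2.0584


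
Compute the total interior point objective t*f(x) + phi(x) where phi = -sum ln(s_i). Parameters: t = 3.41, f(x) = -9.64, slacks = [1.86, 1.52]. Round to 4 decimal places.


Step 1: Compute log-barrier.
ln values: [0.6206, 0.4187]
phi = -(0.6206 + 0.4187) = -1.0393
Step 2: Compute augmented objective.
t*f(x) = 3.41*-9.64 = -32.8724
Total = -32.8724 - 1.0393 = -33.9117


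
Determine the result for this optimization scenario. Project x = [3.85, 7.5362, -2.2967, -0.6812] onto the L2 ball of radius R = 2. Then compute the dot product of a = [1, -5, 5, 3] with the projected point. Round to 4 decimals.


Step 1: Compute ||x|| (intermediates to 6 decimals).
||x|| = sqrt(3.85^2 + 7.5362^2 + (-2.2967)^2 + (-0.6812)^2) = 8.795207
Step 2: Project.
Since ||x|| > R, scale = R/||x|| = 2/8.795207 = 0.227397, proj(x) = scale * x
proj(x) = [0.875478, 1.713709, -0.522263, -0.154903]
Step 3: Dot product.
a^T * proj(x) = 1*0.875478 - 5*1.713709 + 5*(-0.522263) + 3*(-0.154903) = -10.7691


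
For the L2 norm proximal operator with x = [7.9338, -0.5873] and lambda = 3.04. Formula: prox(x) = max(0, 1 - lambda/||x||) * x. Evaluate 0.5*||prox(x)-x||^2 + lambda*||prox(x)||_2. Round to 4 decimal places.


Step 1: Compute ||x||.
||x|| = 7.9555
Step 2: Compute scaling factor.
scale = max(0, 1 - 3.04/7.9555) = 0.6179
Step 3: prox(x) = [4.9021, -0.3629]
||prox(x)|| = 4.9155
Step 4: Proximal objective.
0.5*||prox-x||^2 = 4.6208
lambda*||prox|| = 14.9431
Total = 19.5639


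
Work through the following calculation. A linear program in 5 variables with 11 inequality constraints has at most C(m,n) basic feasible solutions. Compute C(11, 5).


Each vertex corresponds to some choice of n active constraints out of m, so the number of vertices is at most C(m, n) = m! / (n!(m-n)!).
m = 11, n = 5
Numerator: 11 * 10 * 9 * 8 * 7
Denominator: 5! = 120
C(11, 5) = 462


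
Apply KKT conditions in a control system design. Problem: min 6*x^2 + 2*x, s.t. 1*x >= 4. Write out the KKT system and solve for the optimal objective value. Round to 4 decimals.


Step 1: Try lambda = 0 (constraint inactive).
x_unc = -2/(2*6) = -0.1667
Check: 1*-0.1667 = -0.1667 < 4 -- violated!
Step 2: Constraint must be active: 1*x = 4
x* = 4/1 = 4.0
lambda = (2*6*4.0 + 2)/1 = 50.0
Step 3: Compute optimal value.
f(x*) = 6*4.0^2 + 2*4.0 = 104.0


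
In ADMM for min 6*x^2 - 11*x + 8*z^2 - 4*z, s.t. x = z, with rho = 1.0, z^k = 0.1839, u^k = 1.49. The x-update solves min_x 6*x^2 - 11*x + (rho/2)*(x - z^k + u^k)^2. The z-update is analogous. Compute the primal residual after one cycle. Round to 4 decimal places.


ADMM iteration with rho = 1.0, z^k = 0.1839, u^k = 1.49
Step 1: x-update.
Minimize 6*x^2 - 11*x + (1.0/2)*(x - 0.1839 + 1.49)^2
FOC: (2*6 + 1.0)*x = 11 + 1.0*(0.1839 - 1.49)
x^{k+1} = 0.7457
Step 2: z-update.
Minimize 8*z^2 - 4*z + (1.0/2)*(0.7457 - z + 1.49)^2
FOC: (2*8 + 1.0)*z = 4 + 1.0*(0.7457 + 1.49)
z^{k+1} = 0.3668
Step 3: u-update.
u^{k+1} = 1.49 + 0.7457 - 0.3668 = 1.8689
Step 4: Primal residual = |0.7457 - 0.3668| = 0.3789


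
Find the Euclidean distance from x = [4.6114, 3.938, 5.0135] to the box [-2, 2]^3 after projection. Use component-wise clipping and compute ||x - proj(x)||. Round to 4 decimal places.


Project each component onto [-2, 2].
clip(4.6114) = 2.0, clip(3.938) = 2.0, clip(5.0135) = 2.0
Projection = [2.0, 2.0, 2.0]
Squared diffs: [6.8194, 3.7558, 9.0812]
Distance = sqrt(19.6564) = 4.4336


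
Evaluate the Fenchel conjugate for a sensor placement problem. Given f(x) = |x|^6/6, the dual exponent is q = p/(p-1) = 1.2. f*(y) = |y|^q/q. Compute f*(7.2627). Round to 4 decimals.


The conjugate exponent q satisfies 1/p + 1/q = 1.
p = 6, so q = 6/(6 - 1) = 1.2
|y|^q = 7.2627^1.2 = 10.7974
f*(7.2627) = 10.7974 / 1.2 = 8.9978


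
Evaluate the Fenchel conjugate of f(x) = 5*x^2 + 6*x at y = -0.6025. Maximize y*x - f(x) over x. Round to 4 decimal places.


f*(y) = sup_x {y*x - a*x^2 - b*x} = sup_x {(y-b)*x - a*x^2}
FOC: (y - b) - 2a*x = 0 => x* = (y - b)/(2a)
x* = (-0.6025 - 6)/(2*5) = -0.6603
f*(-0.6025) = (y-b)^2/(4a) = (-0.6025 - 6)^2/(4*5)
= 43.593/20 = 2.1797


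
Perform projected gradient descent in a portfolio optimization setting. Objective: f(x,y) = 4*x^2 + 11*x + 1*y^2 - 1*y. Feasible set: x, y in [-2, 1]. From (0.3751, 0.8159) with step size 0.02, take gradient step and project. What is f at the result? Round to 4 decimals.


Step 1: Compute gradient at (0.3751, 0.8159).
grad_x = 2*4*0.3751 + 11 = 14.0008
grad_y = 2*1*0.8159 - 1 = 0.6318
Step 2: Gradient step.
x_raw = 0.3751 - 0.02*14.0008 = 0.0951
y_raw = 0.8159 - 0.02*0.6318 = 0.8033
Step 3: Project onto [-2, 1].
x_proj = clip(0.0951) = 0.0951
y_proj = clip(0.8033) = 0.8033
Step 4: Evaluate f.
f(0.0951, 0.8033) = 0.9241


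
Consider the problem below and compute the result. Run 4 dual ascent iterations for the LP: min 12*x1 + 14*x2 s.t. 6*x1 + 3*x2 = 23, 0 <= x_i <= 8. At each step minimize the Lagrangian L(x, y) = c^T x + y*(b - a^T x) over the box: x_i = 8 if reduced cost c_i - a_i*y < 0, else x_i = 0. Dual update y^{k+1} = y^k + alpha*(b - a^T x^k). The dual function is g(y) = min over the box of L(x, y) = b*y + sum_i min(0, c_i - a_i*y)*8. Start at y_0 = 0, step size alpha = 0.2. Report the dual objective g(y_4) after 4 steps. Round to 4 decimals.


Dual ascent for LP: min 12*x1 + 14*x2, 6*x1 + 3*x2 = 23, 0 <= x_i <= 8
Step 1: y^k = 0.0, reduced costs: (12.0, 14.0)
  x^k = (0.0, 0.0), subgradient = b - a^T x = 23.0
  y^{k+1} = 0.0 + 0.2*23.0 = 4.6
Step 2: y^k = 4.6, reduced costs: (-15.6, 0.2)
  x^k = (8.0, 0.0), subgradient = b - a^T x = -25.0
  y^{k+1} = 4.6 + 0.2*-25.0 = -0.4
Step 3: y^k = -0.4, reduced costs: (14.4, 15.2)
  x^k = (0.0, 0.0), subgradient = b - a^T x = 23.0
  y^{k+1} = -0.4 + 0.2*23.0 = 4.2
Step 4: y^k = 4.2, reduced costs: (-13.2, 1.4)
  x^k = (8.0, 0.0), subgradient = b - a^T x = -25.0
  y^{k+1} = 4.2 + 0.2*-25.0 = -0.8
Dual objective at y_4 = -0.8: reduced costs (16.8, 16.4), box minimizer x = (0.0, 0.0)
g(y_4) = b*y + (c1 - a1*y)*x1 + (c2 - a2*y)*x2 = 23*(-0.8) + 16.8*0.0 + 16.4*0.0 = -18.4 + 0.0 + 0.0 = -18.4


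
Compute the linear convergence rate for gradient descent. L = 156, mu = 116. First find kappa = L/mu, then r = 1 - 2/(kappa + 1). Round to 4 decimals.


Step 1: Compute the condition number.
kappa = L/mu = 156/116 = 1.3448
Step 2: Compute the convergence rate.
r = 1 - 2/(kappa + 1) = 1 - 2*mu/(L + mu) = (L - mu)/(L + mu) = 40/272 = 0.1471


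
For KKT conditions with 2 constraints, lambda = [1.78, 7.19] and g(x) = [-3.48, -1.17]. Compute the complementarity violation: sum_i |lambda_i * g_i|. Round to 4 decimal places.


KKT complementary slackness check:
lambda_1 * g_1 = 1.78 * -3.48 = -6.1944
lambda_2 * g_2 = 7.19 * -1.17 = -8.4123
Total violation = 6.1944 + 8.4123 = 14.6067


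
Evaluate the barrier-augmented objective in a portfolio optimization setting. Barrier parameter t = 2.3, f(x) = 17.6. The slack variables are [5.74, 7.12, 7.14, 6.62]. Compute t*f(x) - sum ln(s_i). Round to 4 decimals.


Step 1: Compute log-barrier.
ln values: [1.7475, 1.9629, 1.9657, 1.8901]
phi = -(1.7475 + 1.9629 + 1.9657 + 1.8901) = -7.5662
Step 2: Compute augmented objective.
t*f(x) = 2.3*17.6 = 40.48
Total = 40.48 - 7.5662 = 32.9138


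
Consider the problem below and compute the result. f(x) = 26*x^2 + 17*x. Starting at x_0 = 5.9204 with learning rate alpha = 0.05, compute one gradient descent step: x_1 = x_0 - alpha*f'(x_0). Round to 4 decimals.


We compute the gradient at x_0 and apply the update.
f'(x) = 52*x + 17
f'(5.9204) = 52*5.9204 + 17 = 324.8608
x_1 = 5.9204 - 0.05*324.8608 = -10.3226


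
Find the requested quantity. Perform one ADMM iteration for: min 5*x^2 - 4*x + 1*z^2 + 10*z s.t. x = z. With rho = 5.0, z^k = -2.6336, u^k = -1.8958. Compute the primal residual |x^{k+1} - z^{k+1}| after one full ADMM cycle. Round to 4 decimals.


ADMM iteration with rho = 5.0, z^k = -2.6336, u^k = -1.8958
Step 1: x-update.
Minimize 5*x^2 - 4*x + (5.0/2)*(x + 2.6336 - 1.8958)^2
FOC: (2*5 + 5.0)*x = 4 + 5.0*(-2.6336 + 1.8958)
x^{k+1} = 0.0207
Step 2: z-update.
Minimize 1*z^2 + 10*z + (5.0/2)*(0.0207 - z - 1.8958)^2
FOC: (2*1 + 5.0)*z = -10 + 5.0*(0.0207 - 1.8958)
z^{k+1} = -2.7679
Step 3: u-update.
u^{k+1} = -1.8958 + 0.0207 + 2.7679 = 0.8928
Step 4: Primal residual = |0.0207 + 2.7679| = 2.7886


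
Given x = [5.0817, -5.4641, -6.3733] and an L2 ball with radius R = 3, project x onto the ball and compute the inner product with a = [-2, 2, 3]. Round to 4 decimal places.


Step 1: Compute ||x|| (intermediates to 6 decimals).
||x|| = sqrt(5.0817^2 + (-5.4641)^2 + (-6.3733)^2) = 9.813206
Step 2: Project.
Since ||x|| > R, scale = R/||x|| = 3/9.813206 = 0.30571, proj(x) = scale * x
proj(x) = [1.553527, -1.67043, -1.948382]
Step 3: Dot product.
a^T * proj(x) = -2*1.553527 + 2*(-1.67043) + 3*(-1.948382) = -12.2931


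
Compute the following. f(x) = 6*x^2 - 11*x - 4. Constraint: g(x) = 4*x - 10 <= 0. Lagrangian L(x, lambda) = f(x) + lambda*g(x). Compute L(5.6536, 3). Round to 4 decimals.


Step 1: Evaluate f(x).
f(5.6536) = 6*5.6536^2 - 11*5.6536 - 4 = 125.5896
Step 2: Evaluate g(x).
g(5.6536) = 4*5.6536 - 10 = 12.6144
Step 3: Compute Lagrangian.
L = 125.5896 + 3*12.6144 = 163.4328


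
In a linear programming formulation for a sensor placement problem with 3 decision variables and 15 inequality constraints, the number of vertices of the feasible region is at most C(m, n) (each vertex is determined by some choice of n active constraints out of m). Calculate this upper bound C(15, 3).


Each vertex corresponds to some choice of n active constraints out of m, so the number of vertices is at most C(m, n) = m! / (n!(m-n)!).
m = 15, n = 3
Numerator: 15 * 14 * 13
Denominator: 3! = 6
C(15, 3) = 455


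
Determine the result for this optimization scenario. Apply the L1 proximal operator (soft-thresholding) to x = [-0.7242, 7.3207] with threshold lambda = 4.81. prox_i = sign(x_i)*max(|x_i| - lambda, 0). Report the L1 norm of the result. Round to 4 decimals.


Soft-thresholding with lambda = 4.81:
prox(-0.7242) = sign(-0.7242)*max(|-0.7242| - 4.81, 0) = 0.0
prox(7.3207) = sign(7.3207)*max(|7.3207| - 4.81, 0) = 2.5107
prox(x) = [0.0, 2.5107]
||prox(x)||_1 = 0.0 + 2.5107 = 2.5107


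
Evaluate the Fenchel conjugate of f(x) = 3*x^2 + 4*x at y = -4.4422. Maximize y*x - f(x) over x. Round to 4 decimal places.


f*(y) = sup_x {y*x - a*x^2 - b*x} = sup_x {(y-b)*x - a*x^2}
FOC: (y - b) - 2a*x = 0 => x* = (y - b)/(2a)
x* = (-4.4422 - 4)/(2*3) = -1.407
f*(-4.4422) = (y-b)^2/(4a) = (-4.4422 - 4)^2/(4*3)
= 71.2707/12 = 5.9392


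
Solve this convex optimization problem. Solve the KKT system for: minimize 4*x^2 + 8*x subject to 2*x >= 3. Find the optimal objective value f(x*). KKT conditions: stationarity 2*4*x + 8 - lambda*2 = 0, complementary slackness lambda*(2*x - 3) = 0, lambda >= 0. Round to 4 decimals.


Step 1: Try lambda = 0 (constraint inactive).
x_unc = -8/(2*4) = -1.0
Check: 2*-1.0 = -2.0 < 3 -- violated!
Step 2: Constraint must be active: 2*x = 3
x* = 3/2 = 1.5
lambda = (2*4*1.5 + 8)/2 = 10.0
Step 3: Compute optimal value.
f(x*) = 4*1.5^2 + 8*1.5 = 21.0


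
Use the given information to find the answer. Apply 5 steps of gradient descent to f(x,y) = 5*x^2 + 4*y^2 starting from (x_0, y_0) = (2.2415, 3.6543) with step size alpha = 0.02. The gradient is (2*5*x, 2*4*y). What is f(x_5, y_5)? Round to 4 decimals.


Gradient descent on f(x,y) = 5*x^2 + 4*y^2.
Starting point: (2.2415, 3.6543), alpha = 0.02
Step 1: grad_x = 2*5*2.2415 = 22.415, grad_y = 2*4*3.6543 = 29.2344
  x_1 = 2.2415 - 0.02*22.415 = 1.7932
  y_1 = 3.6543 - 0.02*29.2344 = 3.0696
Step 2: grad_x = 2*5*1.7932 = 17.932, grad_y = 2*4*3.0696 = 24.5569
  x_2 = 1.7932 - 0.02*17.932 = 1.4346
  y_2 = 3.0696 - 0.02*24.5569 = 2.5785
Step 3: grad_x = 2*5*1.4346 = 14.3456, grad_y = 2*4*2.5785 = 20.6278
  x_3 = 1.4346 - 0.02*14.3456 = 1.1476
  y_3 = 2.5785 - 0.02*20.6278 = 2.1659
Step 4: grad_x = 2*5*1.1476 = 11.4765, grad_y = 2*4*2.1659 = 17.3273
  x_4 = 1.1476 - 0.02*11.4765 = 0.9181
  y_4 = 2.1659 - 0.02*17.3273 = 1.8194
Step 5: grad_x = 2*5*0.9181 = 9.1812, grad_y = 2*4*1.8194 = 14.555
  x_5 = 0.9181 - 0.02*9.1812 = 0.7345
  y_5 = 1.8194 - 0.02*14.555 = 1.5283
f(0.7345, 1.5283) = 5*0.7345^2 + 4*1.5283^2 = 12.0399


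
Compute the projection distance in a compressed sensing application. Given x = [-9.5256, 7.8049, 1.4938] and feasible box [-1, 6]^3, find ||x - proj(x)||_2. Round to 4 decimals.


Project each component onto [-1, 6].
clip(-9.5256) = -1.0, clip(7.8049) = 6.0, clip(1.4938) = 1.4938
Projection = [-1.0, 6.0, 1.4938]
Squared diffs: [72.6859, 3.2577, 0.0]
Distance = sqrt(75.9436) = 8.7146


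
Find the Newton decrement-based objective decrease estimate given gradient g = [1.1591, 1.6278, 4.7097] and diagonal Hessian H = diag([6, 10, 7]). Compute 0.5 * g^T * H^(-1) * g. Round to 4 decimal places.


Step 1: H is diagonal, so H^(-1) * g = [0.1932, 0.1628, 0.6728].
Step 2: g^T H^(-1) g = sum_i g_i^2 / H_ii
  = (1.1591)^2/6 + (1.6278)^2/10 + (4.7097)^2/7
  = 0.2239 + 0.265 + 3.1688 = 3.6576
Step 3: Objective decrease = 0.5 * g^T H^(-1) g = 1.8288


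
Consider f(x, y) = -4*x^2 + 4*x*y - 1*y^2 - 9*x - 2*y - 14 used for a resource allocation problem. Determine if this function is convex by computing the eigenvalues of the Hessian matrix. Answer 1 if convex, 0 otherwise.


The Hessian of f(x,y) = -4*x^2 + 4*x*y - 1*y^2 - 9*x - 2*y - 14 is:
H = [[-8, 4], [4, -2]]
Trace = -8 - 2 = -10
Determinant = -8*-2 - (4)^2 = 0
Discriminant = (-10)^2 - 4*0 = 100.0
Eigenvalues: lambda_1 = -10.0, lambda_2 = 0.0
The function is not convex.

0


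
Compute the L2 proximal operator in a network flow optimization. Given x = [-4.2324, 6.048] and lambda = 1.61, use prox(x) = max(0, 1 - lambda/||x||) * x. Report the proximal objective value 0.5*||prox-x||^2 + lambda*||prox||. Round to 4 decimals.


Step 1: Compute ||x||.
||x|| = 7.3818
Step 2: Compute scaling factor.
scale = max(0, 1 - 1.61/7.3818) = 0.7819
Step 3: prox(x) = [-3.3093, 4.7289]
||prox(x)|| = 5.7718
Step 4: Proximal objective.
0.5*||prox-x||^2 = 1.2961
lambda*||prox|| = 9.2926
Total = 10.5887


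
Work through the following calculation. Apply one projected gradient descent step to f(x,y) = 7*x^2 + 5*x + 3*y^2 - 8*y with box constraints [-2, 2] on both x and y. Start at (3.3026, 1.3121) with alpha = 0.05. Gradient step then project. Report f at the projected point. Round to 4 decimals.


Step 1: Compute gradient at (3.3026, 1.3121).
grad_x = 2*7*3.3026 + 5 = 51.2364
grad_y = 2*3*1.3121 - 8 = -0.1274
Step 2: Gradient step.
x_raw = 3.3026 - 0.05*51.2364 = 0.7408
y_raw = 1.3121 - 0.05*-0.1274 = 1.3185
Step 3: Project onto [-2, 2].
x_proj = clip(0.7408) = 0.7408
y_proj = clip(1.3185) = 1.3185
Step 4: Evaluate f.
f(0.7408, 1.3185) = 2.2125


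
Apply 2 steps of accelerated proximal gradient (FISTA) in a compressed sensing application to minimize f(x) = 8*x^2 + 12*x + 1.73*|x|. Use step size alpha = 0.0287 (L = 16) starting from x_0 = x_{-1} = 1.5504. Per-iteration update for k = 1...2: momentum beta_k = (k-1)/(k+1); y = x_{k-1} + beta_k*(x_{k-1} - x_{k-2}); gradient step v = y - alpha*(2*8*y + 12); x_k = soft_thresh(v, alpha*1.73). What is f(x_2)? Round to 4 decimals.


FISTA on f(x) = 8*x^2 + 12*x + 1.73*|x|
L = 16, alpha = 0.0287
Iteration 1: beta = 0.0, y = 1.5504 + 0.0*(1.5504 - 1.5504) = 1.5504
  grad(y) = 36.8064, v = y - alpha*grad = 0.4941
  prox(v) = soft_thresh(0.4941, 0.0497) = 0.4444
Iteration 2: beta = 0.3333, y = 0.4444 + 0.3333*(0.4444 - 1.5504) = 0.0757
  grad(y) = 13.2118, v = y - alpha*grad = -0.3034
  prox(v) = soft_thresh(-0.3034, 0.0497) = -0.2538
f(x_2) = 8*(-0.2538)^2 + 12*(-0.2538) + 1.73*|-0.2538| = -2.0911


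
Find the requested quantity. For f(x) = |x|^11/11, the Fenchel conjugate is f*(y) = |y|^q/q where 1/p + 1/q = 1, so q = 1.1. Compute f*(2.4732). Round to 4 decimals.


The conjugate exponent q satisfies 1/p + 1/q = 1.
p = 11, so q = 11/(11 - 1) = 1.1
|y|^q = 2.4732^1.1 = 2.7076
f*(2.4732) = 2.7076 / 1.1 = 2.4615


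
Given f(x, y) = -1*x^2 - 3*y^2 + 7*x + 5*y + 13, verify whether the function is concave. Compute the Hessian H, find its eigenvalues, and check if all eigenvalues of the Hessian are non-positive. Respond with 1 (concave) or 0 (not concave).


The Hessian of f(x,y) = -1*x^2 - 3*y^2 + 7*x + 5*y + 13 is:
H = [[-2, 0], [0, -6]]
Trace = -2 - 6 = -8
Determinant = -2*-6 - (0)^2 = 12
Discriminant = (-8)^2 - 4*12 = 16.0
Eigenvalues: lambda_1 = -6.0, lambda_2 = -2.0
The function is concave.

1


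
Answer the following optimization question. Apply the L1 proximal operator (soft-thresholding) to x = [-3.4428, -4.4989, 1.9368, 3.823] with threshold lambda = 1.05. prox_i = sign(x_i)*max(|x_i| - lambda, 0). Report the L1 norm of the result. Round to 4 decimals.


Soft-thresholding with lambda = 1.05:
prox(-3.4428) = sign(-3.4428)*max(|-3.4428| - 1.05, 0) = -2.3928
prox(-4.4989) = sign(-4.4989)*max(|-4.4989| - 1.05, 0) = -3.4489
prox(1.9368) = sign(1.9368)*max(|1.9368| - 1.05, 0) = 0.8868
prox(3.823) = sign(3.823)*max(|3.823| - 1.05, 0) = 2.773
prox(x) = [-2.3928, -3.4489, 0.8868, 2.773]
||prox(x)||_1 = 2.3928 + 3.4489 + 0.8868 + 2.773 = 9.5015


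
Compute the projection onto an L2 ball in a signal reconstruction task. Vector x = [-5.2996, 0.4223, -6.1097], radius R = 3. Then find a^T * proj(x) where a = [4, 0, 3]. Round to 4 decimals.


Step 1: Compute ||x|| (intermediates to 6 decimals).
||x|| = sqrt((-5.2996)^2 + 0.4223^2 + (-6.1097)^2) = 8.098922
Step 2: Project.
Since ||x|| > R, scale = R/||x|| = 3/8.098922 = 0.37042, proj(x) = scale * x
proj(x) = [-1.963078, 0.156428, -2.263155]
Step 3: Dot product.
a^T * proj(x) = 4*(-1.963078) + 0*0.156428 + 3*(-2.263155) = -14.6418


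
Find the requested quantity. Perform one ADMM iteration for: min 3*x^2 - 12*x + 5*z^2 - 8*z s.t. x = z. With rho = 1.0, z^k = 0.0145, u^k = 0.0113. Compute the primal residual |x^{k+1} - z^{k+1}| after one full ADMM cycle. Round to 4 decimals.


ADMM iteration with rho = 1.0, z^k = 0.0145, u^k = 0.0113
Step 1: x-update.
Minimize 3*x^2 - 12*x + (1.0/2)*(x - 0.0145 + 0.0113)^2
FOC: (2*3 + 1.0)*x = 12 + 1.0*(0.0145 - 0.0113)
x^{k+1} = 1.7147
Step 2: z-update.
Minimize 5*z^2 - 8*z + (1.0/2)*(1.7147 - z + 0.0113)^2
FOC: (2*5 + 1.0)*z = 8 + 1.0*(1.7147 + 0.0113)
z^{k+1} = 0.8842
Step 3: u-update.
u^{k+1} = 0.0113 + 1.7147 - 0.8842 = 0.8419
Step 4: Primal residual = |1.7147 - 0.8842| = 0.8306


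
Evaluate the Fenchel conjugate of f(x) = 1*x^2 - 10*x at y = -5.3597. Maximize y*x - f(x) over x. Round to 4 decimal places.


f*(y) = sup_x {y*x - a*x^2 - b*x} = sup_x {(y-b)*x - a*x^2}
FOC: (y - b) - 2a*x = 0 => x* = (y - b)/(2a)
x* = (-5.3597 + 10)/(2*1) = 2.3202
f*(-5.3597) = (y-b)^2/(4a) = (-5.3597 + 10)^2/(4*1)
= 21.5324/4 = 5.3831


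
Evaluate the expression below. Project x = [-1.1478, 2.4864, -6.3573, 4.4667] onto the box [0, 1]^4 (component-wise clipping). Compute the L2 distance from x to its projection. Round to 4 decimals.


Project each component onto [0, 1].
clip(-1.1478) = 0.0, clip(2.4864) = 1.0, clip(-6.3573) = 0.0, clip(4.4667) = 1.0
Projection = [0.0, 1.0, 0.0, 1.0]
Squared diffs: [1.3174, 2.2094, 40.4153, 12.018]
Distance = sqrt(55.9601) = 7.4806


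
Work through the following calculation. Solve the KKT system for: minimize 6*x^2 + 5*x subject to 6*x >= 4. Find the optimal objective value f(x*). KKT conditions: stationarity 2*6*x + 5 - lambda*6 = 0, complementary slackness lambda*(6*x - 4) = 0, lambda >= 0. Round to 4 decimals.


Step 1: Try lambda = 0 (constraint inactive).
x_unc = -5/(2*6) = -0.4167
Check: 6*-0.4167 = -2.5002 < 4 -- violated!
Step 2: Constraint must be active: 6*x = 4
x* = 4/6 = 2/3 = 0.6667 (rounded; the exact value 2/3 is used below)
lambda = (2*6*(2/3) + 5)/6 = 2.1667
Step 3: Compute optimal value.
f(x*) = 6*(2/3)^2 + 5*(2/3) = 6.0


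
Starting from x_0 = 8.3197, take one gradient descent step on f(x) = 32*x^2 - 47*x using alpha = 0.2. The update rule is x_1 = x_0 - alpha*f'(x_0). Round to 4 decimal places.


We compute the gradient at x_0 and apply the update.
f'(x) = 64*x - 47
f'(8.3197) = 64*8.3197 - 47 = 485.4608
x_1 = 8.3197 - 0.2*485.4608 = -88.7725


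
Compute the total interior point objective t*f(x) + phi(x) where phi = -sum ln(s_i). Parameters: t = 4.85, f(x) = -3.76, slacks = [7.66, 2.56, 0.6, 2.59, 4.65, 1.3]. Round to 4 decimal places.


Step 1: Compute log-barrier.
ln values: [2.036, 0.94, -0.5108, 0.9517, 1.5369, 0.2624]
phi = -(2.036 + 0.94 - 0.5108 + 0.9517 + 1.5369 + 0.2624) = -5.2161
Step 2: Compute augmented objective.
t*f(x) = 4.85*-3.76 = -18.236
Total = -18.236 - 5.2161 = -23.4521


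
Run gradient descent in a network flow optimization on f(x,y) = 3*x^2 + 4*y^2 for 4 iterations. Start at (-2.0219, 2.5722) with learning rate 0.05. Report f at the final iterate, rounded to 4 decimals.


Gradient descent on f(x,y) = 3*x^2 + 4*y^2.
Starting point: (-2.0219, 2.5722), alpha = 0.05
Step 1: grad_x = 2*3*-2.0219 = -12.1314, grad_y = 2*4*2.5722 = 20.5776
  x_1 = -2.0219 - 0.05*-12.1314 = -1.4153
  y_1 = 2.5722 - 0.05*20.5776 = 1.5433
Step 2: grad_x = 2*3*-1.4153 = -8.492, grad_y = 2*4*1.5433 = 12.3466
  x_2 = -1.4153 - 0.05*-8.492 = -0.9907
  y_2 = 1.5433 - 0.05*12.3466 = 0.926
Step 3: grad_x = 2*3*-0.9907 = -5.9444, grad_y = 2*4*0.926 = 7.4079
  x_3 = -0.9907 - 0.05*-5.9444 = -0.6935
  y_3 = 0.926 - 0.05*7.4079 = 0.5556
Step 4: grad_x = 2*3*-0.6935 = -4.1611, grad_y = 2*4*0.5556 = 4.4448
  x_4 = -0.6935 - 0.05*-4.1611 = -0.4855
  y_4 = 0.5556 - 0.05*4.4448 = 0.3334
f(-0.4855, 0.3334) = 3*(-0.4855)^2 + 4*0.3334^2 = 1.1515


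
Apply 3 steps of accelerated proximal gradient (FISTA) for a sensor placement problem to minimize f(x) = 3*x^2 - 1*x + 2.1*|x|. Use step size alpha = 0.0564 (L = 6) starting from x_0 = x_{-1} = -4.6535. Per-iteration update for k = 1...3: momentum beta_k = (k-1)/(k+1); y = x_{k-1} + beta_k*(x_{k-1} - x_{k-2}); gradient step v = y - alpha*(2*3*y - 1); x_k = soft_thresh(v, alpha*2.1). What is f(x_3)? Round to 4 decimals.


FISTA on f(x) = 3*x^2 - 1*x + 2.1*|x|
L = 6, alpha = 0.0564
Iteration 1: beta = 0.0, y = -4.6535 + 0.0*(-4.6535 + 4.6535) = -4.6535
  grad(y) = -28.921, v = y - alpha*grad = -3.0224
  prox(v) = soft_thresh(-3.0224, 0.1184) = -2.9039
Iteration 2: beta = 0.3333, y = -2.9039 + 0.3333*(-2.9039 + 4.6535) = -2.3207
  grad(y) = -14.9243, v = y - alpha*grad = -1.479
  prox(v) = soft_thresh(-1.479, 0.1184) = -1.3605
Iteration 3: beta = 0.5, y = -1.3605 + 0.5*(-1.3605 + 2.9039) = -0.5889
  grad(y) = -4.5332, v = y - alpha*grad = -0.3332
  prox(v) = soft_thresh(-0.3332, 0.1184) = -0.2148
f(x_3) = 3*(-0.2148)^2 - 1*(-0.2148) + 2.1*|-0.2148| = 0.8041
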